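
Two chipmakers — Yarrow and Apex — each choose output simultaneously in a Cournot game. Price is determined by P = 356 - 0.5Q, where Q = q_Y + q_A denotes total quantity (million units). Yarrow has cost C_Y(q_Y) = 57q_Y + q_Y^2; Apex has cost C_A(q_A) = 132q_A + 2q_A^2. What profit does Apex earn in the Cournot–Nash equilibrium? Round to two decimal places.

Yarrow's profit: π_Y = (356 - 0.5Q)q_Y - (57q_Y + q_Y²). Setting ∂π_Y/∂q_Y = 0: 299 - 3q_Y - (1/2)(q_A) = 0.
Apex's first-order condition: 224 - 5q_A - (1/2)(q_Y) = 0.
Best responses: q_Y = (299 - (1/2)q_A)/3, q_A = (224 - (1/2)q_Y)/5.
Substituting one into the other gives q_Y = 93.7627 and q_A = 35.4237.
Price P = 356 - (1/2)·129.1864 = 291.4068.
Apex's profit: 291.4068·35.4237 - 132·35.4237 - 2·35.4237² = 3137.1014.

3137.10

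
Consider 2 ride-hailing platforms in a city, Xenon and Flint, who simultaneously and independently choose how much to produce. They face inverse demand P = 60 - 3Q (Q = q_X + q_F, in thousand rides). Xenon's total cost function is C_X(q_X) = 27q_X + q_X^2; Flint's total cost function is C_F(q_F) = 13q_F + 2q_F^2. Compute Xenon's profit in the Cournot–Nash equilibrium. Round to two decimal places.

Xenon's profit: π_X = (60 - 3Q)q_X - (27q_X + q_X²). Setting ∂π_X/∂q_X = 0: 33 - 8q_X - 3(q_F) = 0.
Flint's first-order condition: 47 - 10q_F - 3(q_X) = 0.
Rearranging gives the reaction functions q_X = (33 - 3q_F)/8 and q_F = (47 - 3q_X)/10.
Substituting one into the other gives q_X = 189/71 and q_F = 277/71.
Price P = 60 - 3·(466/71) = 40.3099.
Xenon's profit: 40.3099·(189/71) - 27·(189/71) - (189/71)² = 28.3444.

28.34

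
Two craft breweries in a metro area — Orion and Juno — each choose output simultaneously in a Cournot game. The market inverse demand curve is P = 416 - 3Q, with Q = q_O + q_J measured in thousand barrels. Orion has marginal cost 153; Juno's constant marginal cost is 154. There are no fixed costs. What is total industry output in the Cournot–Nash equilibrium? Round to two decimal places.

58.33

Orion's profit: π_O = (416 - 3Q)q_O - (153q_O). Setting ∂π_O/∂q_O = 0: 263 - 6q_O - 3(q_J) = 0.
Juno's profit: π_J = (416 - 3Q)q_J - (154q_J). Setting ∂π_J/∂q_J = 0: 262 - 6q_J - 3(q_O) = 0.
Best responses: q_O = (263 - 3q_J)/6, q_J = (262 - 3q_O)/6.
Solving the pair: q_O = 88/3, q_J = 29.
Total output Q = 88/3 + 29 = 175/3.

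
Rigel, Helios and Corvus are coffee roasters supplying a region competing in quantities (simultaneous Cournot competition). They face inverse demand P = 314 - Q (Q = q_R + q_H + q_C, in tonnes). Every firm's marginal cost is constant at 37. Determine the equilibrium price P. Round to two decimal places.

Each firm earns π_i = (314 - Q)q_i - 37q_i.
First-order condition (treating rivals' output as given): 277 - 2q_i - Σ_{j≠i} q_j = 0.
By symmetry each firm produces the same amount; substituting Σ_{j≠i} q_j = 2q_i yields q_i = 277/4.
Total output Q = 831/4, so price P = 314 - 831/4 = 425/4.

106.25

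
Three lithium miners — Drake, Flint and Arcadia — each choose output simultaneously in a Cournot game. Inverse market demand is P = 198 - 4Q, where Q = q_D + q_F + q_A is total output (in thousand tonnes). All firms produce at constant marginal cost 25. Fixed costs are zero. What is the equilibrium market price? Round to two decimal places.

68.25

A representative firm's profit is π_i = q_i(198 - 4Q) - 25q_i.
Setting ∂π_i/∂q_i = 0 with rivals' quantities fixed: 173 - 8q_i - 4·Σ_{j≠i} q_j = 0.
By symmetry each firm produces the same amount; substituting Σ_{j≠i} q_j = 2q_i yields q_i = 173/16.
Total output Q = 519/16, so price P = 198 - 4·(519/16) = 273/4.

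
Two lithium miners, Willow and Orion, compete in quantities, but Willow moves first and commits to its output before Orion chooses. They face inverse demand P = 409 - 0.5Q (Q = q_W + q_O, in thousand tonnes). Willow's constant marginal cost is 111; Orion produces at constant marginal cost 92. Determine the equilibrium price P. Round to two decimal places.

180.75

Solve by backward induction. Given q_W, the follower Orion maximises π_O = (409 - (1/2)q_W - (1/2)q_O)q_O - 92q_O.
Setting the follower's marginal profit to zero, 317 - (1/2)q_W - q_O = 0, i.e. q_O = (317 - (1/2)q_W).
The leader anticipates this reaction. Substituting into P = 409 - 0.5Q gives P = 501/2 - (1/4)q_W, so π_W = (501/2 - (1/4)q_W)q_W - 111q_W.
Leader FOC: 279/2 - (1/2)q_W = 0, so q_W = 279.
Then q_O = (317 - (1/2)·279) = 355/2.
Total output Q = 913/2, so price P = 409 - (1/2)·(913/2) = 723/4.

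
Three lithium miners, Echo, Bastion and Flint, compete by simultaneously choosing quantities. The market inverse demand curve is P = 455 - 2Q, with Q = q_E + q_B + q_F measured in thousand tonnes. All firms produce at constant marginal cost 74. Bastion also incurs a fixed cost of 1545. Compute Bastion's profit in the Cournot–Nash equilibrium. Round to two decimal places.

2991.28

Each firm earns π_i = (455 - 2Q)q_i - 74q_i.
Setting ∂π_i/∂q_i = 0 with rivals' quantities fixed: 381 - 4q_i - 2·Σ_{j≠i} q_j = 0.
With identical firms every q_j equals q_i, so Σ_{j≠i} q_j = 2q_i and 381 = 8q_i, giving q_i = 381/8.
Price P = 455 - 2·(1143/8) = 677/4.
Bastion's profit: (677/4 - 74)·(381/8) - 1545 = 2991.2813.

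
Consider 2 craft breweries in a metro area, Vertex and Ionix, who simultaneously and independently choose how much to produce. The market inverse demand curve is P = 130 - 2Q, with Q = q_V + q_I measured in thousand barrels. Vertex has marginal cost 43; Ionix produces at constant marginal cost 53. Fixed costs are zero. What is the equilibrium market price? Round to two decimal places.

Vertex's profit: π_V = (130 - 2Q)q_V - (43q_V). Setting ∂π_V/∂q_V = 0: 87 - 4q_V - 2(q_I) = 0.
Ionix's profit: π_I = (130 - 2Q)q_I - (53q_I). Setting ∂π_I/∂q_I = 0: 77 - 4q_I - 2(q_V) = 0.
Rearranging gives the reaction functions q_V = (87 - 2q_I)/4 and q_I = (77 - 2q_V)/4.
Solving the pair: q_V = 97/6, q_I = 67/6.
Total output Q = 82/3, so price P = 130 - 2·(82/3) = 226/3.

75.33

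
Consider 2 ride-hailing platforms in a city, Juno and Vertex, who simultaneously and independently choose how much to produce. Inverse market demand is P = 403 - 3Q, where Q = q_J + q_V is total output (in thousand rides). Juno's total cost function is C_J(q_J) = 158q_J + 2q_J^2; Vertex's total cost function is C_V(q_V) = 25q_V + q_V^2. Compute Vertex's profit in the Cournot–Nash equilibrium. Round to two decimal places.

Juno's profit: π_J = (403 - 3Q)q_J - (158q_J + 2q_J²). Setting ∂π_J/∂q_J = 0: 245 - 10q_J - 3(q_V) = 0.
Vertex's profit: π_V = (403 - 3Q)q_V - (25q_V + q_V²). Setting ∂π_V/∂q_V = 0: 378 - 8q_V - 3(q_J) = 0.
So q_J = (245 - 3q_V)/10 and q_V = (378 - 3q_J)/8.
Substituting one into the other gives q_J = 826/71 and q_V = 42.8873.
Price P = 403 - 3·54.5211 = 239.4366.
Vertex's profit: 239.4366·42.8873 - 25·42.8873 - 42.8873² = 7357.2902.

7357.29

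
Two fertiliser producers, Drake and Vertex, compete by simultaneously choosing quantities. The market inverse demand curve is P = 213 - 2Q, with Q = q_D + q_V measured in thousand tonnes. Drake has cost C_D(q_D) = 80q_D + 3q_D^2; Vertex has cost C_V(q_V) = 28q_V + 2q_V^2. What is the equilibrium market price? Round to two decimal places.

153.05

Drake's profit: π_D = (213 - 2Q)q_D - (80q_D + 3q_D²). Setting ∂π_D/∂q_D = 0: 133 - 10q_D - 2(q_V) = 0.
Vertex's first-order condition: 185 - 8q_V - 2(q_D) = 0.
So q_D = (133 - 2q_V)/10 and q_V = (185 - 2q_D)/8.
Solving the pair: q_D = 347/38, q_V = 396/19.
Total output Q = 1139/38, so price P = 213 - 2·(1139/38) = 153.0526.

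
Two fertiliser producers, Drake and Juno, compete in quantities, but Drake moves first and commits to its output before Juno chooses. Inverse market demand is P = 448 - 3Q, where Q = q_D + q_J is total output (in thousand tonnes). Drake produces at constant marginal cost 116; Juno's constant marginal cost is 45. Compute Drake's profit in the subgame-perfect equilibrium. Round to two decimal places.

The follower Juno best-responds to any q_D: π_J = (448 - 3Q)q_J - 45q_J.
∂π_J/∂q_J = 403 - 3q_D - 6q_J = 0 gives the reaction function q_J = (403 - 3q_D)/6.
The leader anticipates this reaction. Substituting into P = 448 - 3Q gives P = 493/2 - (3/2)q_D, so π_D = (493/2 - (3/2)q_D)q_D - 116q_D.
The leader's first-order condition 261/2 - 3q_D = 0 yields q_D = 87/2.
Then q_J = (403 - 3·(87/2))/6 = 545/12.
Price P = 448 - 3·(1067/12) = 725/4.
Drake's profit: (725/4 - 116)·(87/2) = 2838.3750.

2838.38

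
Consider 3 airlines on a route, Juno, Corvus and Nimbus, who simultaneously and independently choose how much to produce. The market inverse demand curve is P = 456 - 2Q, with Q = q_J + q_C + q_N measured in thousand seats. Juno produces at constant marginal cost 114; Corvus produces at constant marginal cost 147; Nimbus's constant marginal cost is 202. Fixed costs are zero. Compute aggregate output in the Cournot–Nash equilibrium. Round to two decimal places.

Juno's profit: π_J = (456 - 2Q)q_J - (114q_J). Setting ∂π_J/∂q_J = 0: 342 - 4q_J - 2(q_C + q_N) = 0.
Corvus's profit: π_C = (456 - 2Q)q_C - (147q_C). Setting ∂π_C/∂q_C = 0: 309 - 4q_C - 2(q_J + q_N) = 0.
Nimbus's first-order condition: 254 - 4q_N - 2(q_J + q_C) = 0.
Adding the 3 first-order conditions: 905 − 8Q = 0, so Q = 905/8.
Back-substituting: q_J = (342 − 905/4)/2 = 463/8, q_C = (309 − 905/4)/2 = 331/8, q_N = (254 − 905/4)/2 = 111/8.
Total output Q = 463/8 + 331/8 + 111/8 = 905/8.

113.13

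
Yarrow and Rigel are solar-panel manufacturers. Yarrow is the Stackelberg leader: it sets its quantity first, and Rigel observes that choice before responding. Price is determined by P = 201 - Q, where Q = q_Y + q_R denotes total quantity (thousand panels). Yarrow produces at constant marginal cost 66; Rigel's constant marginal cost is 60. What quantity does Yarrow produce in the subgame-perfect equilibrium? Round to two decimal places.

Solve by backward induction. Given q_Y, the follower Rigel maximises π_R = (201 - q_Y - q_R)q_R - 60q_R.
Setting the follower's marginal profit to zero, 141 - q_Y - 2q_R = 0, i.e. q_R = (141 - q_Y)/2.
The leader anticipates this reaction. Substituting into P = 201 - Q gives P = 261/2 - (1/2)q_Y, so π_Y = (261/2 - (1/2)q_Y)q_Y - 66q_Y.
Maximising: ∂π_Y/∂q_Y = 129/2 - q_Y = 0, giving q_Y = 129/2.
Then q_R = (141 - 129/2)/2 = 153/4.

64.50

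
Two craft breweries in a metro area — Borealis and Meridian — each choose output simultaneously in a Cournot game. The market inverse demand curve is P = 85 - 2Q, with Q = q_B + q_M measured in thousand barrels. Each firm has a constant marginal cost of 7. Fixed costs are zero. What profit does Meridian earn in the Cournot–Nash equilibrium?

338

Each firm earns π_i = (85 - 2Q)q_i - 7q_i.
First-order condition (treating rivals' output as given): 78 - 4q_i - 2q_j = 0.
With identical firms every q_j equals q_i, so q_j = q_i and 78 = 6q_i, giving q_i = 13.
Price P = 85 - 2·26 = 33.
Meridian's profit: (33 - 7)·13 = 338.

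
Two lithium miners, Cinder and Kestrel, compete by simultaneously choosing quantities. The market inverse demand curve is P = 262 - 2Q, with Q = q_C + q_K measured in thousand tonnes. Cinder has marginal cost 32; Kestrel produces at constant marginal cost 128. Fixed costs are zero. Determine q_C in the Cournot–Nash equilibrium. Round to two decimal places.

Cinder's profit: π_C = (262 - 2Q)q_C - (32q_C). Setting ∂π_C/∂q_C = 0: 230 - 4q_C - 2(q_K) = 0.
Kestrel's profit: π_K = (262 - 2Q)q_K - (128q_K). Setting ∂π_K/∂q_K = 0: 134 - 4q_K - 2(q_C) = 0.
Best responses: q_C = (230 - 2q_K)/4, q_K = (134 - 2q_C)/4.
Substituting one into the other gives q_C = 163/3 and q_K = 19/3.

54.33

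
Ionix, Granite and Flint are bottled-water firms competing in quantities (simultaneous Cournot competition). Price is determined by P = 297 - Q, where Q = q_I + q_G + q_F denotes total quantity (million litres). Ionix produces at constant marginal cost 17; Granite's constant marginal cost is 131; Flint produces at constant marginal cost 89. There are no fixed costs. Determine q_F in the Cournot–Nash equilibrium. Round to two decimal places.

Ionix's profit: π_I = (297 - Q)q_I - (17q_I). Setting ∂π_I/∂q_I = 0: 280 - 2q_I - (q_G + q_F) = 0.
Granite's profit: π_G = (297 - Q)q_G - (131q_G). Setting ∂π_G/∂q_G = 0: 166 - 2q_G - (q_I + q_F) = 0.
Flint's profit: π_F = (297 - Q)q_F - (89q_F). Setting ∂π_F/∂q_F = 0: 208 - 2q_F - (q_I + q_G) = 0.
Adding the 3 conditions: 654 − 2Q − 2Q = 0, i.e. Q = 327/2.
Back-substituting: q_I = (280 − 327/2) = 233/2, q_G = (166 − 327/2) = 5/2, q_F = (208 − 327/2) = 89/2.

44.50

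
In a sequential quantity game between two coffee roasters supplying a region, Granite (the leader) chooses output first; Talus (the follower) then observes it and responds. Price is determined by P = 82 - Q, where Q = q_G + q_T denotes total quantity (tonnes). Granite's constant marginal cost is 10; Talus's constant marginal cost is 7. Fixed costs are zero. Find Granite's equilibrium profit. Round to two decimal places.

595.13

The follower Talus best-responds to any q_G: π_T = (82 - Q)q_T - 7q_T.
Follower FOC: 75 - q_G - 2q_T = 0, so q_T(q_G) = (75 - q_G)/2.
The leader anticipates this reaction. Substituting into P = 82 - Q gives P = 89/2 - (1/2)q_G, so π_G = (89/2 - (1/2)q_G)q_G - 10q_G.
Leader FOC: 69/2 - q_G = 0, so q_G = 69/2.
Then q_T = (75 - 69/2)/2 = 81/4.
Price P = 82 - 219/4 = 109/4.
Granite's profit: (109/4 - 10)·(69/2) = 595.1250.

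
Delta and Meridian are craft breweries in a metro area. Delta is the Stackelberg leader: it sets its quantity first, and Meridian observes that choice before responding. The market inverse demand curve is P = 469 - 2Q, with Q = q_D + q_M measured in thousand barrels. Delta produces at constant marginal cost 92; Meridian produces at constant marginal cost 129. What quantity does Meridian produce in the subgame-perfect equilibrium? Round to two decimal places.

33.25

Solve by backward induction. Given q_D, the follower Meridian maximises π_M = (469 - 2q_D - 2q_M)q_M - 129q_M.
∂π_M/∂q_M = 340 - 2q_D - 4q_M = 0 gives the reaction function q_M = (340 - 2q_D)/4.
The leader anticipates this reaction. Substituting into P = 469 - 2Q gives P = 299 - q_D, so π_D = (299 - q_D)q_D - 92q_D.
Leader FOC: 207 - 2q_D = 0, so q_D = 207/2.
Then q_M = (340 - 2·(207/2))/4 = 133/4.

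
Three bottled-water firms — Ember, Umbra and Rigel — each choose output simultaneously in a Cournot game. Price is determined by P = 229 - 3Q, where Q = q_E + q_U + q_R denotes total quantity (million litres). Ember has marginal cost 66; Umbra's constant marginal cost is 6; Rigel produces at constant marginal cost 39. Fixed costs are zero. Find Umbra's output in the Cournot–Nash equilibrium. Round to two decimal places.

Ember's profit: π_E = (229 - 3Q)q_E - (66q_E). Setting ∂π_E/∂q_E = 0: 163 - 6q_E - 3(q_U + q_R) = 0.
Umbra's profit: π_U = (229 - 3Q)q_U - (6q_U). Setting ∂π_U/∂q_U = 0: 223 - 6q_U - 3(q_E + q_R) = 0.
Rigel's first-order condition: 190 - 6q_R - 3(q_E + q_U) = 0.
Adding the 3 conditions: 576 − 6Q − 6Q = 0, i.e. Q = 48.
Back-substituting: q_E = (163 − 144)/3 = 19/3, q_U = (223 − 144)/3 = 79/3, q_R = (190 − 144)/3 = 46/3.

26.33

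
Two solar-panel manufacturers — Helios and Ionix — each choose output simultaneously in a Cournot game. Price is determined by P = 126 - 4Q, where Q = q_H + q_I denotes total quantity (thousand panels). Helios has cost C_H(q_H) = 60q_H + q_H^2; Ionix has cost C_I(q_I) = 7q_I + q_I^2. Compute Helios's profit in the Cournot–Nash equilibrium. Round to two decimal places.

Helios's profit: π_H = (126 - 4Q)q_H - (60q_H + q_H²). Setting ∂π_H/∂q_H = 0: 66 - 10q_H - 4(q_I) = 0.
Ionix's profit: π_I = (126 - 4Q)q_I - (7q_I + q_I²). Setting ∂π_I/∂q_I = 0: 119 - 10q_I - 4(q_H) = 0.
Rearranging gives the reaction functions q_H = (66 - 4q_I)/10 and q_I = (119 - 4q_H)/10.
Substituting one into the other gives q_H = 46/21 and q_I = 463/42.
Price P = 126 - 4·(185/14) = 512/7.
Helios's profit: (512/7)·(46/21) - 60·(46/21) - (46/21)² = 23.9909.

23.99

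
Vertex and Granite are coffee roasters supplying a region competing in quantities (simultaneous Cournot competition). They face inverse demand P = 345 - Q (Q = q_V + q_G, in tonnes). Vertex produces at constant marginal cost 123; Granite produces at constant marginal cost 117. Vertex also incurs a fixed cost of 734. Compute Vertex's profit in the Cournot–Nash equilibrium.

4450

Vertex's profit: π_V = (345 - Q)q_V - (123q_V). Setting ∂π_V/∂q_V = 0: 222 - 2q_V - (q_G) = 0.
Granite's profit: π_G = (345 - Q)q_G - (117q_G). Setting ∂π_G/∂q_G = 0: 228 - 2q_G - (q_V) = 0.
So q_V = (222 - q_G)/2 and q_G = (228 - q_V)/2.
Solving the pair: q_V = 72, q_G = 78.
Price P = 345 - 150 = 195.
Vertex's profit: (195 - 123)·72 - 734 = 4450.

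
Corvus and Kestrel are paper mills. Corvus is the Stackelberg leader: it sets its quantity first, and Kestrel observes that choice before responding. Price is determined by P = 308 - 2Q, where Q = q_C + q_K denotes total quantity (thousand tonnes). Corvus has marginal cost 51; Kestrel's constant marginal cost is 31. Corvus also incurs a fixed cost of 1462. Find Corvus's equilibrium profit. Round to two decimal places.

2048.56

The follower Kestrel best-responds to any q_C: π_K = (308 - 2Q)q_K - 31q_K.
Follower FOC: 277 - 2q_C - 4q_K = 0, so q_K(q_C) = (277 - 2q_C)/4.
Corvus substitutes q_K(q_C) into its own profit: π_C = q_C(308 - 2q_C - (277 - 2q_C)/2) - 51q_C = (339/2 - q_C)q_C - 51q_C.
Leader FOC: 237/2 - 2q_C = 0, so q_C = 237/4.
Then q_K = (277 - 2·(237/4))/4 = 317/8.
Price P = 308 - 2·(791/8) = 441/4.
Corvus's profit: (441/4 - 51)·(237/4) - 1462 = 2048.5625.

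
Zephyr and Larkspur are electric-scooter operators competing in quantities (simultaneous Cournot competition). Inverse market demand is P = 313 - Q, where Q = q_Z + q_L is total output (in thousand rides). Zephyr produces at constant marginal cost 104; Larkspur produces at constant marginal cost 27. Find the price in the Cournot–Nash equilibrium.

Zephyr's profit: π_Z = (313 - Q)q_Z - (104q_Z). Setting ∂π_Z/∂q_Z = 0: 209 - 2q_Z - (q_L) = 0.
Larkspur's profit: π_L = (313 - Q)q_L - (27q_L). Setting ∂π_L/∂q_L = 0: 286 - 2q_L - (q_Z) = 0.
Best responses: q_Z = (209 - q_L)/2, q_L = (286 - q_Z)/2.
Substituting one into the other gives q_Z = 44 and q_L = 121.
Total output Q = 165, so price P = 313 - 165 = 148.

148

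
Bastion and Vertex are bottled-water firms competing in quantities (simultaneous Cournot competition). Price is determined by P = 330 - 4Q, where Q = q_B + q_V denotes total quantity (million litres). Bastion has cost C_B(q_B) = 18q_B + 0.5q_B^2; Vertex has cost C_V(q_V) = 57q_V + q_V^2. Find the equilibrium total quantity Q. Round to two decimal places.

43.74

Bastion's profit: π_B = (330 - 4Q)q_B - (18q_B + (1/2)q_B²). Setting ∂π_B/∂q_B = 0: 312 - 9q_B - 4(q_V) = 0.
Vertex's first-order condition: 273 - 10q_V - 4(q_B) = 0.
Best responses: q_B = (312 - 4q_V)/9, q_V = (273 - 4q_B)/10.
Solving the pair: q_B = 1014/37, q_V = 1209/74.
Total output Q = 1014/37 + 1209/74 = 43.7432.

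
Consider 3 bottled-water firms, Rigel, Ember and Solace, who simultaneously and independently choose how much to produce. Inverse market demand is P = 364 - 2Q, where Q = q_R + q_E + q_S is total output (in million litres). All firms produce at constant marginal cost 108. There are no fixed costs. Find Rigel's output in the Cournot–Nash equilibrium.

Each firm earns π_i = (364 - 2Q)q_i - 108q_i.
Setting ∂π_i/∂q_i = 0 with rivals' quantities fixed: 256 - 4q_i - 2·Σ_{j≠i} q_j = 0.
By symmetry each firm produces the same amount; substituting Σ_{j≠i} q_j = 2q_i yields q_i = 256/8 = 32.

32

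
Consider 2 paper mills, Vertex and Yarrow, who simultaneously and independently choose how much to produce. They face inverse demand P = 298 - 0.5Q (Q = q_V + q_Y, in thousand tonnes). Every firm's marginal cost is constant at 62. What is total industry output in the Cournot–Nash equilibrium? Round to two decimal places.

314.67

Each firm earns π_i = (298 - 0.5Q)q_i - 62q_i.
Setting ∂π_i/∂q_i = 0 with rivals' quantities fixed: 236 - q_i - (1/2)q_j = 0.
By symmetry each firm produces the same amount; substituting q_j = q_i yields q_i = 236/(3/2) = 472/3.
Total output Q = 472/3 + 472/3 = 944/3.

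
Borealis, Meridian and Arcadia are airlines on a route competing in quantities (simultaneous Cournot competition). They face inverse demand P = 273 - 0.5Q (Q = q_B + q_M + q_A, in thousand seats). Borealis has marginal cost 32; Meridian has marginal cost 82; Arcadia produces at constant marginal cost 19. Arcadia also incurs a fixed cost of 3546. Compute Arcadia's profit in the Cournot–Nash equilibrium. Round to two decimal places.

10066.50

Borealis's profit: π_B = (273 - 0.5Q)q_B - (32q_B). Setting ∂π_B/∂q_B = 0: 241 - q_B - (1/2)(q_M + q_A) = 0.
Meridian's first-order condition: 191 - q_M - (1/2)(q_B + q_A) = 0.
Arcadia's first-order condition: 254 - q_A - (1/2)(q_B + q_M) = 0.
Adding the 3 conditions: 686 − Q − Q = 0, i.e. Q = 343.
Back-substituting: q_B = (241 − 343/2)/(1/2) = 139, q_M = (191 − 343/2)/(1/2) = 39, q_A = (254 − 343/2)/(1/2) = 165.
Price P = 273 - (1/2)·343 = 203/2.
Arcadia's profit: (203/2 - 19)·165 - 3546 = 10066.5000.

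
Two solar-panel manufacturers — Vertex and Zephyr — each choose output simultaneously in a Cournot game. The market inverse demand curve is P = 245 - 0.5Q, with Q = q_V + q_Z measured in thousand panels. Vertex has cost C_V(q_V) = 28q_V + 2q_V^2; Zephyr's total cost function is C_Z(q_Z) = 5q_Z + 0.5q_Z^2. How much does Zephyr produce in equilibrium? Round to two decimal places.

111.95

Vertex's profit: π_V = (245 - 0.5Q)q_V - (28q_V + 2q_V²). Setting ∂π_V/∂q_V = 0: 217 - 5q_V - (1/2)(q_Z) = 0.
Zephyr's first-order condition: 240 - 2q_Z - (1/2)(q_V) = 0.
Rearranging gives the reaction functions q_V = (217 - (1/2)q_Z)/5 and q_Z = (240 - (1/2)q_V)/2.
Substituting one into the other gives q_V = 1256/39 and q_Z = 111.9487.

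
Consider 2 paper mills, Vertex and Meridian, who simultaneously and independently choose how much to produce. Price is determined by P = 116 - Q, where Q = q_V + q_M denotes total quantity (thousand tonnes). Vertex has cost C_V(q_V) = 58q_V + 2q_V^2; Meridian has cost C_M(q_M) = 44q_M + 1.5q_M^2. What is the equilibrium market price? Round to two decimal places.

95.59

Vertex's profit: π_V = (116 - Q)q_V - (58q_V + 2q_V²). Setting ∂π_V/∂q_V = 0: 58 - 6q_V - (q_M) = 0.
Meridian's first-order condition: 72 - 5q_M - (q_V) = 0.
Best responses: q_V = (58 - q_M)/6, q_M = (72 - q_V)/5.
Solving the pair: q_V = 218/29, q_M = 374/29.
Total output Q = 592/29, so price P = 116 - 592/29 = 95.5862.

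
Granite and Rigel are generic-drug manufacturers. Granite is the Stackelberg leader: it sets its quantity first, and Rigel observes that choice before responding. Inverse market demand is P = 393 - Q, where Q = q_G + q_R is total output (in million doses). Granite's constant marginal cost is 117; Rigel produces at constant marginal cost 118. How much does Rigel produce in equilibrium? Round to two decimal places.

Solve by backward induction. Given q_G, the follower Rigel maximises π_R = (393 - q_G - q_R)q_R - 118q_R.
Setting the follower's marginal profit to zero, 275 - q_G - 2q_R = 0, i.e. q_R = (275 - q_G)/2.
Granite substitutes q_R(q_G) into its own profit: π_G = q_G(393 - q_G - (275 - q_G)/2) - 117q_G = (511/2 - (1/2)q_G)q_G - 117q_G.
The leader's first-order condition 277/2 - q_G = 0 yields q_G = 277/2.
Then q_R = (275 - 277/2)/2 = 273/4.

68.25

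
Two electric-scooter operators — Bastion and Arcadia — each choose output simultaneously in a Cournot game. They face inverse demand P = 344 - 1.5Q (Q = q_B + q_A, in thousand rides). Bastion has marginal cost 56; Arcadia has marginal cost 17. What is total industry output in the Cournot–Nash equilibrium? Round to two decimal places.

136.67

Bastion's profit: π_B = (344 - 1.5Q)q_B - (56q_B). Setting ∂π_B/∂q_B = 0: 288 - 3q_B - (3/2)(q_A) = 0.
Arcadia's first-order condition: 327 - 3q_A - (3/2)(q_B) = 0.
Rearranging gives the reaction functions q_B = (288 - (3/2)q_A)/3 and q_A = (327 - (3/2)q_B)/3.
Substituting one into the other gives q_B = 166/3 and q_A = 244/3.
Total output Q = 166/3 + 244/3 = 410/3.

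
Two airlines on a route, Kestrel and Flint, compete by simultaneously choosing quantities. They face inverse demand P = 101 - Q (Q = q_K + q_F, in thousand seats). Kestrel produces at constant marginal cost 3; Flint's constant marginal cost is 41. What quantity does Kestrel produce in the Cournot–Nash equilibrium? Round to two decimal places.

45.33

Kestrel's profit: π_K = (101 - Q)q_K - (3q_K). Setting ∂π_K/∂q_K = 0: 98 - 2q_K - (q_F) = 0.
Flint's profit: π_F = (101 - Q)q_F - (41q_F). Setting ∂π_F/∂q_F = 0: 60 - 2q_F - (q_K) = 0.
Best responses: q_K = (98 - q_F)/2, q_F = (60 - q_K)/2.
Solving the pair: q_K = 136/3, q_F = 22/3.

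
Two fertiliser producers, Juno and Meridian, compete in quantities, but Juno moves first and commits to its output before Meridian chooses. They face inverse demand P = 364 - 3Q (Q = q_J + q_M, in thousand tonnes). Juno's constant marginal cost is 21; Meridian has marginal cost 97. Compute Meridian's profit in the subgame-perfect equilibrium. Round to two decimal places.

The follower Meridian best-responds to any q_J: π_M = (364 - 3Q)q_M - 97q_M.
Follower FOC: 267 - 3q_J - 6q_M = 0, so q_M(q_J) = (267 - 3q_J)/6.
Juno substitutes q_M(q_J) into its own profit: π_J = q_J(364 - 3q_J - (267 - 3q_J)/2) - 21q_J = (461/2 - (3/2)q_J)q_J - 21q_J.
Leader FOC: 419/2 - 3q_J = 0, so q_J = 419/6.
Then q_M = (267 - 3·(419/6))/6 = 115/12.
Price P = 364 - 3·(953/12) = 503/4.
Meridian's profit: (503/4 - 97)·(115/12) = 275.5208.

275.52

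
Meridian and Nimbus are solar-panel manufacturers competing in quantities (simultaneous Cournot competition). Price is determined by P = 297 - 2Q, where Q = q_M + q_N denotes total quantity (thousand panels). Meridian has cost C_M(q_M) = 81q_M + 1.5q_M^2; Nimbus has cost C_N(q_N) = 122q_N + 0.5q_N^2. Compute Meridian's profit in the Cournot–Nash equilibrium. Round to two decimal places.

1940.84

Meridian's profit: π_M = (297 - 2Q)q_M - (81q_M + (3/2)q_M²). Setting ∂π_M/∂q_M = 0: 216 - 7q_M - 2(q_N) = 0.
Nimbus's profit: π_N = (297 - 2Q)q_N - (122q_N + (1/2)q_N²). Setting ∂π_N/∂q_N = 0: 175 - 5q_N - 2(q_M) = 0.
Best responses: q_M = (216 - 2q_N)/7, q_N = (175 - 2q_M)/5.
Solving the pair: q_M = 730/31, q_N = 793/31.
Price P = 297 - 2·(1523/31) = 198.7419.
Meridian's profit: 198.7419·(730/31) - 81·(730/31) - (3/2)(730/31)² = 1940.8429.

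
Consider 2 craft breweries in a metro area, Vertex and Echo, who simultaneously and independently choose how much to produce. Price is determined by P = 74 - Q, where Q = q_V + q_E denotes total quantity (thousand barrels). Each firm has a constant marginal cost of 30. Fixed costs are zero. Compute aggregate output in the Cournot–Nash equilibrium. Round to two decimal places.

29.33

Each firm earns π_i = (74 - Q)q_i - 30q_i.
First-order condition (treating rivals' output as given): 44 - 2q_i - q_j = 0.
With identical firms every q_j equals q_i, so q_j = q_i and 44 = 3q_i, giving q_i = 44/3.
Total output Q = 44/3 + 44/3 = 88/3.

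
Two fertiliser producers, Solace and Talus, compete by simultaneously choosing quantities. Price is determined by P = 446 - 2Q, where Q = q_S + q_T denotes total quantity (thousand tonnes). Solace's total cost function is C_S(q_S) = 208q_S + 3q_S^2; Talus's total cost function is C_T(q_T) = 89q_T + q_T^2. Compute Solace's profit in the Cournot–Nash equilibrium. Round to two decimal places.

Solace's profit: π_S = (446 - 2Q)q_S - (208q_S + 3q_S²). Setting ∂π_S/∂q_S = 0: 238 - 10q_S - 2(q_T) = 0.
Talus's profit: π_T = (446 - 2Q)q_T - (89q_T + q_T²). Setting ∂π_T/∂q_T = 0: 357 - 6q_T - 2(q_S) = 0.
So q_S = (238 - 2q_T)/10 and q_T = (357 - 2q_S)/6.
Substituting one into the other gives q_S = 51/4 and q_T = 221/4.
Price P = 446 - 2·68 = 310.
Solace's profit: 310·(51/4) - 208·(51/4) - 3(51/4)² = 812.8125.

812.81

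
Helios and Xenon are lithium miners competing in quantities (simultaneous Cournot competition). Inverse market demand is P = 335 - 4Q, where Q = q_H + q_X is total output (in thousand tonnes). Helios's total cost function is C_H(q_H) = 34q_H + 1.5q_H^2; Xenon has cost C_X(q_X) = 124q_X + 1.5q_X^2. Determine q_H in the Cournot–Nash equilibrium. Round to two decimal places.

23.50

Helios's profit: π_H = (335 - 4Q)q_H - (34q_H + (3/2)q_H²). Setting ∂π_H/∂q_H = 0: 301 - 11q_H - 4(q_X) = 0.
Xenon's profit: π_X = (335 - 4Q)q_X - (124q_X + (3/2)q_X²). Setting ∂π_X/∂q_X = 0: 211 - 11q_X - 4(q_H) = 0.
Best responses: q_H = (301 - 4q_X)/11, q_X = (211 - 4q_H)/11.
Solving the pair: q_H = 23.4952, q_X = 1117/105.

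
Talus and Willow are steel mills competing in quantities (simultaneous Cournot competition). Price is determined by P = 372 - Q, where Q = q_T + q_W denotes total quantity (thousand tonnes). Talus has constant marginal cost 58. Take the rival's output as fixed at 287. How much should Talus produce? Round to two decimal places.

13.50

With the rival's output fixed at 287, Talus's profit is π_T = (372 - 287 - q_T)q_T - (58q_T) = (85 - q_T)q_T - (58q_T).
∂π_T/∂q_T = 27 - 2q_T = 0, so q_T = 27/2.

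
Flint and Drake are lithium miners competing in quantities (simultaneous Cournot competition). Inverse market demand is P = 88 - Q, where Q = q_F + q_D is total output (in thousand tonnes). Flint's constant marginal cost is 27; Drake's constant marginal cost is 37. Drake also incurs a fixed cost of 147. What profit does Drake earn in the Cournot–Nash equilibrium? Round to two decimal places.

Flint's profit: π_F = (88 - Q)q_F - (27q_F). Setting ∂π_F/∂q_F = 0: 61 - 2q_F - (q_D) = 0.
Drake's profit: π_D = (88 - Q)q_D - (37q_D). Setting ∂π_D/∂q_D = 0: 51 - 2q_D - (q_F) = 0.
Best responses: q_F = (61 - q_D)/2, q_D = (51 - q_F)/2.
Substituting one into the other gives q_F = 71/3 and q_D = 41/3.
Price P = 88 - 112/3 = 152/3.
Drake's profit: (152/3 - 37)·(41/3) - 147 = 358/9.

39.78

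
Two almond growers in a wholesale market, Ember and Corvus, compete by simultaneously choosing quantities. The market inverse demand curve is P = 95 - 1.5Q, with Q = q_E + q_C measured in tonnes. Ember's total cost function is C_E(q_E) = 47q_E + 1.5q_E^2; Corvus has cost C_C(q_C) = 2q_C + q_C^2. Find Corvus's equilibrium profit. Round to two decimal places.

766.81

Ember's profit: π_E = (95 - 1.5Q)q_E - (47q_E + (3/2)q_E²). Setting ∂π_E/∂q_E = 0: 48 - 6q_E - (3/2)(q_C) = 0.
Corvus's profit: π_C = (95 - 1.5Q)q_C - (2q_C + q_C²). Setting ∂π_C/∂q_C = 0: 93 - 5q_C - (3/2)(q_E) = 0.
So q_E = (48 - (3/2)q_C)/6 and q_C = (93 - (3/2)q_E)/5.
Substituting one into the other gives q_E = 134/37 and q_C = 648/37.
Price P = 95 - (3/2)·(782/37) = 63.2973.
Corvus's profit: 63.2973·(648/37) - 2·(648/37) - (648/37)² = 766.8079.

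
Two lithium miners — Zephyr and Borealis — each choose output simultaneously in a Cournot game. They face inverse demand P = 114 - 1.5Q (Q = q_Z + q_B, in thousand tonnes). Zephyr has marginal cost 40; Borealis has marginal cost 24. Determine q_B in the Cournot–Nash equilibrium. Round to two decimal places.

23.56

Zephyr's profit: π_Z = (114 - 1.5Q)q_Z - (40q_Z). Setting ∂π_Z/∂q_Z = 0: 74 - 3q_Z - (3/2)(q_B) = 0.
Borealis's first-order condition: 90 - 3q_B - (3/2)(q_Z) = 0.
So q_Z = (74 - (3/2)q_B)/3 and q_B = (90 - (3/2)q_Z)/3.
Solving the pair: q_Z = 116/9, q_B = 212/9.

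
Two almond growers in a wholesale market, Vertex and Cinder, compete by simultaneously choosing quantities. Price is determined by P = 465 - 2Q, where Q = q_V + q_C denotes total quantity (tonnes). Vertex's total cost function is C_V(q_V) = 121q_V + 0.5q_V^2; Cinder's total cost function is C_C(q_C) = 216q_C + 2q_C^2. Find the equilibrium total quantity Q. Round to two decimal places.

78.08

Vertex's profit: π_V = (465 - 2Q)q_V - (121q_V + (1/2)q_V²). Setting ∂π_V/∂q_V = 0: 344 - 5q_V - 2(q_C) = 0.
Cinder's profit: π_C = (465 - 2Q)q_C - (216q_C + 2q_C²). Setting ∂π_C/∂q_C = 0: 249 - 8q_C - 2(q_V) = 0.
Best responses: q_V = (344 - 2q_C)/5, q_C = (249 - 2q_V)/8.
Solving the pair: q_V = 1127/18, q_C = 557/36.
Total output Q = 1127/18 + 557/36 = 937/12.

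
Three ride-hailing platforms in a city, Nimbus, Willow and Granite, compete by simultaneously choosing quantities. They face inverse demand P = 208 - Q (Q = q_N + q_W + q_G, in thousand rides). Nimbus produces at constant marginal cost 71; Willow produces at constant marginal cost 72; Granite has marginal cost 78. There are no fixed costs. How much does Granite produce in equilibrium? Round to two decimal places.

Nimbus's profit: π_N = (208 - Q)q_N - (71q_N). Setting ∂π_N/∂q_N = 0: 137 - 2q_N - (q_W + q_G) = 0.
Willow's profit: π_W = (208 - Q)q_W - (72q_W). Setting ∂π_W/∂q_W = 0: 136 - 2q_W - (q_N + q_G) = 0.
Granite's first-order condition: 130 - 2q_G - (q_N + q_W) = 0.
Adding the 3 conditions: 403 − 2Q − 2Q = 0, i.e. Q = 403/4.
Back-substituting: q_N = (137 − 403/4) = 145/4, q_W = (136 − 403/4) = 141/4, q_G = (130 − 403/4) = 117/4.

29.25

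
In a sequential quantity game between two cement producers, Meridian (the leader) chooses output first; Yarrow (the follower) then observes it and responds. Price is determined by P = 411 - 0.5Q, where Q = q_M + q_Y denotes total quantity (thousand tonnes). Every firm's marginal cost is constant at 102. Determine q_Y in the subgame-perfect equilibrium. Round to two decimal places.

The follower Yarrow best-responds to any q_M: π_Y = (411 - 0.5Q)q_Y - 102q_Y.
Setting the follower's marginal profit to zero, 309 - (1/2)q_M - q_Y = 0, i.e. q_Y = (309 - (1/2)q_M).
Meridian substitutes q_Y(q_M) into its own profit: π_M = q_M(411 - (1/2)q_M - (309 - (1/2)q_M)/2) - 102q_M = (513/2 - (1/4)q_M)q_M - 102q_M.
Maximising: ∂π_M/∂q_M = 309/2 - (1/2)q_M = 0, giving q_M = 309.
Then q_Y = (309 - (1/2)·309) = 309/2.

154.50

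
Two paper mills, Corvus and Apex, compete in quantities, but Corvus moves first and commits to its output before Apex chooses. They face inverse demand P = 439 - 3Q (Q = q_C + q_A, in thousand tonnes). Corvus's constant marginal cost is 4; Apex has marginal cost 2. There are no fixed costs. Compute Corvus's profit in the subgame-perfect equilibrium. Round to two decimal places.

Solve by backward induction. Given q_C, the follower Apex maximises π_A = (439 - 3q_C - 3q_A)q_A - 2q_A.
Setting the follower's marginal profit to zero, 437 - 3q_C - 6q_A = 0, i.e. q_A = (437 - 3q_C)/6.
The leader anticipates this reaction. Substituting into P = 439 - 3Q gives P = 441/2 - (3/2)q_C, so π_C = (441/2 - (3/2)q_C)q_C - 4q_C.
Leader FOC: 433/2 - 3q_C = 0, so q_C = 433/6.
Then q_A = (437 - 3·(433/6))/6 = 147/4.
Price P = 439 - 3·(1307/12) = 449/4.
Corvus's profit: (449/4 - 4)·(433/6) = 7812.0417.

7812.04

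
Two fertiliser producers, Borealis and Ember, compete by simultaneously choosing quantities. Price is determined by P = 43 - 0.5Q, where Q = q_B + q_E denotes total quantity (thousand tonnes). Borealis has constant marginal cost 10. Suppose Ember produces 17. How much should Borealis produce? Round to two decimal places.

With the rival's output fixed at 17, Borealis's profit is π_B = (43 - (1/2)·17 - (1/2)q_B)q_B - (10q_B) = (69/2 - (1/2)q_B)q_B - (10q_B).
∂π_B/∂q_B = 49/2 - q_B = 0, so q_B = 49/2.

24.50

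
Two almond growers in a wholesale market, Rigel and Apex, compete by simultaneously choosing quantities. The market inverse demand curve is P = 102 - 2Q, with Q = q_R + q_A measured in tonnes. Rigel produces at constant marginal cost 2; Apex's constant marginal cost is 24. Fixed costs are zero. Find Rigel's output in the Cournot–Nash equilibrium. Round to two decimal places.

20.33

Rigel's profit: π_R = (102 - 2Q)q_R - (2q_R). Setting ∂π_R/∂q_R = 0: 100 - 4q_R - 2(q_A) = 0.
Apex's profit: π_A = (102 - 2Q)q_A - (24q_A). Setting ∂π_A/∂q_A = 0: 78 - 4q_A - 2(q_R) = 0.
So q_R = (100 - 2q_A)/4 and q_A = (78 - 2q_R)/4.
Solving the pair: q_R = 61/3, q_A = 28/3.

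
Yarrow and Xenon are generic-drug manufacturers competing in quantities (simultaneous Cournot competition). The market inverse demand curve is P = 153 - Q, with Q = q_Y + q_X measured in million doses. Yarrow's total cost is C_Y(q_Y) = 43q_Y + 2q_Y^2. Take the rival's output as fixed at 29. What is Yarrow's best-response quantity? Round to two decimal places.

13.50

With the rival's output fixed at 29, Yarrow's profit is π_Y = (153 - 29 - q_Y)q_Y - (43q_Y + 2q_Y²) = (124 - q_Y)q_Y - (43q_Y + 2q_Y²).
∂π_Y/∂q_Y = 81 - 6q_Y = 0, so q_Y = 27/2.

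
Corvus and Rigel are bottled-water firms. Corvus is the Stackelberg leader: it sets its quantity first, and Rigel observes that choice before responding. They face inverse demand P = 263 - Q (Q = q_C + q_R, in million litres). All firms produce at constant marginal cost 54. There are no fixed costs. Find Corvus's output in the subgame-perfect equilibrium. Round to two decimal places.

Solve by backward induction. Given q_C, the follower Rigel maximises π_R = (263 - q_C - q_R)q_R - 54q_R.
Setting the follower's marginal profit to zero, 209 - q_C - 2q_R = 0, i.e. q_R = (209 - q_C)/2.
The leader anticipates this reaction. Substituting into P = 263 - Q gives P = 317/2 - (1/2)q_C, so π_C = (317/2 - (1/2)q_C)q_C - 54q_C.
The leader's first-order condition 209/2 - q_C = 0 yields q_C = 209/2.
Then q_R = (209 - 209/2)/2 = 209/4.

104.50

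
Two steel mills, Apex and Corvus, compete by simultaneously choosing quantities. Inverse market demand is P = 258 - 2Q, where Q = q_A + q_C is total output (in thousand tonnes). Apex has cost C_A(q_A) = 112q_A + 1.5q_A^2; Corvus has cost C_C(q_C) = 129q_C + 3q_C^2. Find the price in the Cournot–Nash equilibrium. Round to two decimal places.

203.06

Apex's profit: π_A = (258 - 2Q)q_A - (112q_A + (3/2)q_A²). Setting ∂π_A/∂q_A = 0: 146 - 7q_A - 2(q_C) = 0.
Corvus's first-order condition: 129 - 10q_C - 2(q_A) = 0.
Rearranging gives the reaction functions q_A = (146 - 2q_C)/7 and q_C = (129 - 2q_A)/10.
Solving the pair: q_A = 601/33, q_C = 611/66.
Total output Q = 1813/66, so price P = 258 - 2·(1813/66) = 203.0606.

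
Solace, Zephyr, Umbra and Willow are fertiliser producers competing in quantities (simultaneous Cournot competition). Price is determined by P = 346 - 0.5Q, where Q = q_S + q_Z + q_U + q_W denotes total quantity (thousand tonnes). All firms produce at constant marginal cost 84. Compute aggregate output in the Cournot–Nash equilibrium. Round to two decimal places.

Each firm earns π_i = (346 - 0.5Q)q_i - 84q_i.
Setting ∂π_i/∂q_i = 0 with rivals' quantities fixed: 262 - q_i - (1/2)·Σ_{j≠i} q_j = 0.
With identical firms every q_j equals q_i, so Σ_{j≠i} q_j = 3q_i and 262 = (5/2)q_i, giving q_i = 524/5.
Total output Q = 524/5 + 524/5 + 524/5 + 524/5 = 419.2000.

419.20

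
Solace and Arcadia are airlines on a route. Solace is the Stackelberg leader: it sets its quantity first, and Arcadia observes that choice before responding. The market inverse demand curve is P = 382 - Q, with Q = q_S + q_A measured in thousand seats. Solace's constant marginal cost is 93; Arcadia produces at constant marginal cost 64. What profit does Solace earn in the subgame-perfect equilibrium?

The follower Arcadia best-responds to any q_S: π_A = (382 - Q)q_A - 64q_A.
Follower FOC: 318 - q_S - 2q_A = 0, so q_A(q_S) = (318 - q_S)/2.
Solace substitutes q_A(q_S) into its own profit: π_S = q_S(382 - q_S - (318 - q_S)/2) - 93q_S = (223 - (1/2)q_S)q_S - 93q_S.
Maximising: ∂π_S/∂q_S = 130 - q_S = 0, giving q_S = 130.
Then q_A = (318 - 130)/2 = 94.
Price P = 382 - 224 = 158.
Solace's profit: (158 - 93)·130 = 8450.

8450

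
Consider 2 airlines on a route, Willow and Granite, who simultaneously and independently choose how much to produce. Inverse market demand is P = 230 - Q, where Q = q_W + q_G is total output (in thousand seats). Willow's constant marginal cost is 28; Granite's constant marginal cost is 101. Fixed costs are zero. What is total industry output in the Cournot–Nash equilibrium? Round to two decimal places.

Willow's profit: π_W = (230 - Q)q_W - (28q_W). Setting ∂π_W/∂q_W = 0: 202 - 2q_W - (q_G) = 0.
Granite's profit: π_G = (230 - Q)q_G - (101q_G). Setting ∂π_G/∂q_G = 0: 129 - 2q_G - (q_W) = 0.
Rearranging gives the reaction functions q_W = (202 - q_G)/2 and q_G = (129 - q_W)/2.
Solving the pair: q_W = 275/3, q_G = 56/3.
Total output Q = 275/3 + 56/3 = 331/3.

110.33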